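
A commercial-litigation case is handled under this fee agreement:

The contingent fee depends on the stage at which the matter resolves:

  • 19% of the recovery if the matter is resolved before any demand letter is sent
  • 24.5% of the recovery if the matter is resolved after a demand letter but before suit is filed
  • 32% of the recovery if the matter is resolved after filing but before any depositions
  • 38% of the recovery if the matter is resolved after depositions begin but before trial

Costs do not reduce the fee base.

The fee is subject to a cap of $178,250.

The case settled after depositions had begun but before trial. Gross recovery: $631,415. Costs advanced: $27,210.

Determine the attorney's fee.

$178,250.00

Fee base is the gross recovery, $631,415; costs are reimbursed separately.
The matter settled after depositions had begun but before trial, so the 38% rate applies.
$631,415 × 38% = $239,937.70
$239,937.70 exceeds the $178,250 cap, so the fee is capped at $178,250.00.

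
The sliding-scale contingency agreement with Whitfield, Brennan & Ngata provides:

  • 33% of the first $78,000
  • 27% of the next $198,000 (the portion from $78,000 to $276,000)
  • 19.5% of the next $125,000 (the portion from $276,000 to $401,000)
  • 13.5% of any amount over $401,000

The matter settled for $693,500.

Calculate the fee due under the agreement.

First $78,000 at 33% = $25,740.00
Next $198,000 at 27% = $53,460.00
Next $125,000 at 19.5% = $24,375.00
Remaining $292,500 at 13.5% = $39,487.50
Fee: $25,740.00 + $53,460.00 + $24,375.00 + $39,487.50 = $143,062.50

$143,062.50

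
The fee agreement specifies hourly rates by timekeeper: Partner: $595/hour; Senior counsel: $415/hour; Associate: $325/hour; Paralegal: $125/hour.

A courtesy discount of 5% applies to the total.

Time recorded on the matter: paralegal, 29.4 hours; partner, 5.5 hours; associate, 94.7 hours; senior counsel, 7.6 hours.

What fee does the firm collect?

$38,835.05

Partner: 5.5 × $595 = $3,272.50
Senior counsel: 7.6 × $415 = $3,154.00
Associate: 94.7 × $325 = $30,777.50
Paralegal: 29.4 × $125 = $3,675.00
Subtotal: $40,879.00
Less 5% discount: −$2,043.95
Total: $40,879.00 − $2,043.95 = $38,835.05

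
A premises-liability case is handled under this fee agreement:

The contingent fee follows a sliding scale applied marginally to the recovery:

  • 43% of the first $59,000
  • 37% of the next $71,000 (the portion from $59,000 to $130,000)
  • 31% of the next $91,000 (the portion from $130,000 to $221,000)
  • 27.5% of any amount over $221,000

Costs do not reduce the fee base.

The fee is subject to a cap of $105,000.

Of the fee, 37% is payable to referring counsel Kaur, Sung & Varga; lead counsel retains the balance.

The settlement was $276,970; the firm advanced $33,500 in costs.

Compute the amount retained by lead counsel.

$60,002.30

Fee base is the gross recovery, $276,970; costs are reimbursed separately.
First $59,000 at 43% = $25,370.00
Next $71,000 at 37% = $26,270.00
Next $91,000 at 31% = $28,210.00
Remaining $55,970 at 27.5% = $15,391.75
Fee: $25,370.00 + $26,270.00 + $28,210.00 + $15,391.75 = $95,241.75
$95,241.75 is under the $105,000 cap.
Referral share: 37% of $95,241.75 = $35,239.45; lead counsel retains $95,241.75 − $35,239.45 = $60,002.30.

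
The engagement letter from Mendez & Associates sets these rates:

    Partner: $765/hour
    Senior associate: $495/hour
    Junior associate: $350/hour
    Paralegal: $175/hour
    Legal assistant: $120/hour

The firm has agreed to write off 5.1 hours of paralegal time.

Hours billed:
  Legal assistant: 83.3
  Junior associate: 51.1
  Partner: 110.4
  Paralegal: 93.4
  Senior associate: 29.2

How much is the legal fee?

Partner: 110.4 × $765 = $84,456.00
Senior associate: 29.2 × $495 = $14,454.00
Junior associate: 51.1 × $350 = $17,885.00
Paralegal: 93.4 × $175 = $16,345.00
Legal assistant: 83.3 × $120 = $9,996.00
Subtotal: $143,136.00
Write-off: 5.1 × $175 = $892.50
Total: $143,136.00 − $892.50 = $142,243.50

$142,243.50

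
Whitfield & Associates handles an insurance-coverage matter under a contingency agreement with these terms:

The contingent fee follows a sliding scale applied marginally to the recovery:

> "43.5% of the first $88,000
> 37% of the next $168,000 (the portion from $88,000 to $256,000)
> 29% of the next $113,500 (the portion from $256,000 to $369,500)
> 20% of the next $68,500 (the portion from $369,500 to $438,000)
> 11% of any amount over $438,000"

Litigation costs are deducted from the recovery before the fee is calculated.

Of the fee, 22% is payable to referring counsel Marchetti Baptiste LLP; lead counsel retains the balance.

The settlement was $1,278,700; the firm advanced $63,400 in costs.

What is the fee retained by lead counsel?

Fee base (net of costs): $1,278,700 − $63,400 = $1,215,300
First $88,000 at 43.5% = $38,280.00
Next $168,000 at 37% = $62,160.00
Next $113,500 at 29% = $32,915.00
Next $68,500 at 20% = $13,700.00
Remaining $777,300 at 11% = $85,503.00
Fee: $38,280.00 + $62,160.00 + $32,915.00 + $13,700.00 + $85,503.00 = $232,558.00
Referral share: 22% of $232,558.00 = $51,162.76; lead counsel retains $232,558.00 − $51,162.76 = $181,395.24.

$181,395.24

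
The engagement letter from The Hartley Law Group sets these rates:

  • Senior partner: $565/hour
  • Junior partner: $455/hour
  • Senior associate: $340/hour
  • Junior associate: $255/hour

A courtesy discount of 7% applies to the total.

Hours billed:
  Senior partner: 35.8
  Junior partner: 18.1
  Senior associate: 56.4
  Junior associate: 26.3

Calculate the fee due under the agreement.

Senior partner: 35.8 × $565 = $20,227.00
Junior partner: 18.1 × $455 = $8,235.50
Senior associate: 56.4 × $340 = $19,176.00
Junior associate: 26.3 × $255 = $6,706.50
Subtotal: $54,345.00
Less 7% discount: −$3,804.15
Total: $54,345.00 − $3,804.15 = $50,540.85

$50,540.85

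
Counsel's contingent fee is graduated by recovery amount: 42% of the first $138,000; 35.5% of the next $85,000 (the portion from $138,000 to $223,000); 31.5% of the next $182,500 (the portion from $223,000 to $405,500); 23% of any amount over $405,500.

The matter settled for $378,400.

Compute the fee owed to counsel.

$137,086.00

First $138,000 at 42% = $57,960.00
Next $85,000 at 35.5% = $30,175.00
Remaining $155,400 at 31.5% = $48,951.00
Fee: $57,960.00 + $30,175.00 + $48,951.00 = $137,086.00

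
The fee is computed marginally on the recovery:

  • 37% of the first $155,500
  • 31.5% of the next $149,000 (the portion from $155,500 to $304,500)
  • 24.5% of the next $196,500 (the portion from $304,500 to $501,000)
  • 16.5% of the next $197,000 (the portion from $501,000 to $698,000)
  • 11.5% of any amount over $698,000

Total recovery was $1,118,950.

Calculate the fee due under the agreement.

$233,526.75

First $155,500 at 37% = $57,535.00
Next $149,000 at 31.5% = $46,935.00
Next $196,500 at 24.5% = $48,142.50
Next $197,000 at 16.5% = $32,505.00
Remaining $420,950 at 11.5% = $48,409.25
Fee: $57,535.00 + $46,935.00 + $48,142.50 + $32,505.00 + $48,409.25 = $233,526.75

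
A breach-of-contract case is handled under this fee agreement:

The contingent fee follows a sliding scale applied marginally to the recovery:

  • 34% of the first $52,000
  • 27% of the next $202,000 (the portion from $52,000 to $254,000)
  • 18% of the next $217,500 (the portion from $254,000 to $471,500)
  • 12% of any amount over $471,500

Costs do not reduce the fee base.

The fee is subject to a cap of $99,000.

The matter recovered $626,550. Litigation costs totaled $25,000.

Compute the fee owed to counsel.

Fee base is the gross recovery, $626,550; costs are reimbursed separately.
First $52,000 at 34% = $17,680.00
Next $202,000 at 27% = $54,540.00
Next $217,500 at 18% = $39,150.00
Remaining $155,050 at 12% = $18,606.00
Fee: $17,680.00 + $54,540.00 + $39,150.00 + $18,606.00 = $129,976.00
$129,976.00 exceeds the $99,000 cap, so the fee is capped at $99,000.00.

$99,000.00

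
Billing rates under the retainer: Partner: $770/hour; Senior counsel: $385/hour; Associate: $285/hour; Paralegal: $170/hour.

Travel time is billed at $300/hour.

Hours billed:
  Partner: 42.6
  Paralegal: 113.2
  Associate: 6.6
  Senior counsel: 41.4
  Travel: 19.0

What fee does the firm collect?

$75,566.00

Partner: 42.6 × $770 = $32,802.00
Senior counsel: 41.4 × $385 = $15,939.00
Associate: 6.6 × $285 = $1,881.00
Paralegal: 113.2 × $170 = $19,244.00
Subtotal: $32,802.00 + $15,939.00 + $1,881.00 + $19,244.00 = $69,866.00
Travel: 19.0 × $300 = $5,700.00
Total: $69,866.00 + $5,700.00 = $75,566.00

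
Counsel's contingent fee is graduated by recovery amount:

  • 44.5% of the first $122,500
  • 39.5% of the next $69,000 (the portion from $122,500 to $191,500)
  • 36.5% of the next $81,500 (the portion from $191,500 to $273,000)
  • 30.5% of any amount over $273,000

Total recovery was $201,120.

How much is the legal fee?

First $122,500 at 44.5% = $54,512.50
Next $69,000 at 39.5% = $27,255.00
Remaining $9,620 at 36.5% = $3,511.30
Fee: $54,512.50 + $27,255.00 + $3,511.30 = $85,278.80

$85,278.80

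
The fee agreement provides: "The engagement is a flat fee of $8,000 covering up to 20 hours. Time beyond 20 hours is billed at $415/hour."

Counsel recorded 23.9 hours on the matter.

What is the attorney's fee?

Flat fee: $8,000.00
Excess hours: 23.9 − 20 = 3.9
Overrun: 3.9 × $415 = $1,618.50
Total: $8,000.00 + $1,618.50 = $9,618.50

$9,618.50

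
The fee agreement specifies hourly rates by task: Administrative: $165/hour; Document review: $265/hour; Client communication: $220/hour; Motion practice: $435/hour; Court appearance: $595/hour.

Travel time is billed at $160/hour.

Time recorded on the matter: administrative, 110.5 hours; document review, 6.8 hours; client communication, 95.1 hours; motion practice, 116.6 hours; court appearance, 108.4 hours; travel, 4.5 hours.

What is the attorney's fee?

Administrative: 110.5 × $165 = $18,232.50
Document review: 6.8 × $265 = $1,802.00
Client communication: 95.1 × $220 = $20,922.00
Motion practice: 116.6 × $435 = $50,721.00
Court appearance: 108.4 × $595 = $64,498.00
Subtotal: $18,232.50 + $1,802.00 + $20,922.00 + $50,721.00 + $64,498.00 = $156,175.50
Travel: 4.5 × $160 = $720.00
Total: $156,175.50 + $720.00 = $156,895.50

$156,895.50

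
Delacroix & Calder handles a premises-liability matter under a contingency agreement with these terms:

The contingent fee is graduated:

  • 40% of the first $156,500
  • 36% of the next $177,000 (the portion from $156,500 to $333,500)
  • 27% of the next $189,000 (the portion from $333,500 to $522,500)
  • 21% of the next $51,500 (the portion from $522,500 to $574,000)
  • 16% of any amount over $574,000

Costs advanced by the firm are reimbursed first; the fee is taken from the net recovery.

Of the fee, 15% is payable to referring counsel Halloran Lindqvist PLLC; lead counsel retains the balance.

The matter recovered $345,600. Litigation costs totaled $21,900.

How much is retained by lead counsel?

Fee base (net of costs): $345,600 − $21,900 = $323,700
First $156,500 at 40% = $62,600.00
Remaining $167,200 at 36% = $60,192.00
Fee: $62,600.00 + $60,192.00 = $122,792.00
Referral share: 15% of $122,792.00 = $18,418.80; lead counsel retains $122,792.00 − $18,418.80 = $104,373.20.

$104,373.20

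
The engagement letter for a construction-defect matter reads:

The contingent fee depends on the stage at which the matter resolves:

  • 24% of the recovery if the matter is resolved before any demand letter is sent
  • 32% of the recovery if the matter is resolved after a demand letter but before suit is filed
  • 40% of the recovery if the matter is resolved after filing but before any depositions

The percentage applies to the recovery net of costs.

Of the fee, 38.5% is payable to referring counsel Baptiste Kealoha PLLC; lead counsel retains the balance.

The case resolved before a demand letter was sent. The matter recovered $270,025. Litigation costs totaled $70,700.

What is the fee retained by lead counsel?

$29,420.37

Fee base (net of costs): $270,025 − $70,700 = $199,325
The matter resolved before a demand letter was sent, so the 24% rate applies.
$199,325 × 24% = $47,838.00
Referral share: 38.5% of $47,838.00 = $18,417.63; lead counsel retains $47,838.00 − $18,417.63 = $29,420.37.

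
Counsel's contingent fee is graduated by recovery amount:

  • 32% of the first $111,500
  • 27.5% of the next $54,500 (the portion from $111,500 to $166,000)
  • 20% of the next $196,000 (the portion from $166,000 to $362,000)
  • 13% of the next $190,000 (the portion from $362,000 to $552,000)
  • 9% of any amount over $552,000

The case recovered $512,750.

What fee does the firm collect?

First $111,500 at 32% = $35,680.00
Next $54,500 at 27.5% = $14,987.50
Next $196,000 at 20% = $39,200.00
Remaining $150,750 at 13% = $19,597.50
Fee: $35,680.00 + $14,987.50 + $39,200.00 + $19,597.50 = $109,465.00

$109,465.00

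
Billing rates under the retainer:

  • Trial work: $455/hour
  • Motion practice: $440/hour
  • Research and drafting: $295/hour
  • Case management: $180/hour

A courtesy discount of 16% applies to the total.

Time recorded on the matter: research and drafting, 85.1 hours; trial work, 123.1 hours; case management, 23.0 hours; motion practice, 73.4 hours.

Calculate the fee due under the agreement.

Trial work: 123.1 × $455 = $56,010.50
Motion practice: 73.4 × $440 = $32,296.00
Research and drafting: 85.1 × $295 = $25,104.50
Case management: 23.0 × $180 = $4,140.00
Subtotal: $117,551.00
Less 16% discount: −$18,808.16
Total: $117,551.00 − $18,808.16 = $98,742.84

$98,742.84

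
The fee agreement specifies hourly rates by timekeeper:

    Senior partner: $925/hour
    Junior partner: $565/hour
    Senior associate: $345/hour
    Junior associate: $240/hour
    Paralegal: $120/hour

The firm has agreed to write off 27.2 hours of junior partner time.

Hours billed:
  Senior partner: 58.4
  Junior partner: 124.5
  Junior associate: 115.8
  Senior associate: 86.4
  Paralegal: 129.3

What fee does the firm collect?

$182,110.50

Senior partner: 58.4 × $925 = $54,020.00
Junior partner: 124.5 × $565 = $70,342.50
Senior associate: 86.4 × $345 = $29,808.00
Junior associate: 115.8 × $240 = $27,792.00
Paralegal: 129.3 × $120 = $15,516.00
Subtotal: $197,478.50
Write-off: 27.2 × $565 = $15,368.00
Total: $197,478.50 − $15,368.00 = $182,110.50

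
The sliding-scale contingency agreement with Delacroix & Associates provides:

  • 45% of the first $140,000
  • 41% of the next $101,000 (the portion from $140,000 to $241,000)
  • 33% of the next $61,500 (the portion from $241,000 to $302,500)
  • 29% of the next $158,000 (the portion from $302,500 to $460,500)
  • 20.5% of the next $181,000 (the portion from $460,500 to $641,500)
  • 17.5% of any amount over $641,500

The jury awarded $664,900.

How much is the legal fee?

$211,725.00

First $140,000 at 45% = $63,000.00
Next $101,000 at 41% = $41,410.00
Next $61,500 at 33% = $20,295.00
Next $158,000 at 29% = $45,820.00
Next $181,000 at 20.5% = $37,105.00
Remaining $23,400 at 17.5% = $4,095.00
Fee: $63,000.00 + $41,410.00 + $20,295.00 + $45,820.00 + $37,105.00 + $4,095.00 = $211,725.00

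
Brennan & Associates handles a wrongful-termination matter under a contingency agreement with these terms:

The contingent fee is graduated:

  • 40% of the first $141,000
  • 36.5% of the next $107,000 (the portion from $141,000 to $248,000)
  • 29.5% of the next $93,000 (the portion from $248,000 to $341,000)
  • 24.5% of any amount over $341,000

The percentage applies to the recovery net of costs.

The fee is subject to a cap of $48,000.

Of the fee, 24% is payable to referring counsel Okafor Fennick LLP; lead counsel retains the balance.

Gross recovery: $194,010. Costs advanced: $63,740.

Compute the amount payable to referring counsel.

$11,520.00

Fee base (net of costs): $194,010 − $63,740 = $130,270
First $130,270 at 40% = $52,108.00
$52,108.00 exceeds the $48,000 cap, so the fee is capped at $48,000.00.
Referral share: 24% of $48,000.00 = $11,520.00; lead counsel retains $48,000.00 − $11,520.00 = $36,480.00.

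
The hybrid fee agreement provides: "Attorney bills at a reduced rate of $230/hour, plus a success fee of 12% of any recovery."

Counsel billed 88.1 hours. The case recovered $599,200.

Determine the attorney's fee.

$92,167.00

Hourly: 88.1 × $230 = $20,263.00
Success fee: 12% of $599,200 = $71,904.00
Total: $20,263.00 + $71,904.00 = $92,167.00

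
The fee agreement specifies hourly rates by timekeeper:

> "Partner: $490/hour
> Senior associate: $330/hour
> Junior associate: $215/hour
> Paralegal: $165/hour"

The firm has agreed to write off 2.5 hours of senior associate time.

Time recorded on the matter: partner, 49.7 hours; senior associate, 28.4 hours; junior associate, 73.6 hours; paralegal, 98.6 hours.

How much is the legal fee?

Partner: 49.7 × $490 = $24,353.00
Senior associate: 28.4 × $330 = $9,372.00
Junior associate: 73.6 × $215 = $15,824.00
Paralegal: 98.6 × $165 = $16,269.00
Subtotal: $65,818.00
Write-off: 2.5 × $330 = $825.00
Total: $65,818.00 − $825.00 = $64,993.00

$64,993.00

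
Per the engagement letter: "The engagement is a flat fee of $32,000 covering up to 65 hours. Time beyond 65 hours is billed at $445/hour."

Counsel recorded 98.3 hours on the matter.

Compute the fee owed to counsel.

Flat fee: $32,000.00
Excess hours: 98.3 − 65 = 33.3
Overrun: 33.3 × $445 = $14,818.50
Total: $32,000.00 + $14,818.50 = $46,818.50

$46,818.50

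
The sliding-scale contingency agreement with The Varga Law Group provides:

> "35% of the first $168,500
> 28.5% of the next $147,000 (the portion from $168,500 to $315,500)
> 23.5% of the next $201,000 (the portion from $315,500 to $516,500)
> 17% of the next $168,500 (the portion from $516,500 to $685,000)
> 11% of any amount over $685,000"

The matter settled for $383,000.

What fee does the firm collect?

First $168,500 at 35% = $58,975.00
Next $147,000 at 28.5% = $41,895.00
Remaining $67,500 at 23.5% = $15,862.50
Fee: $58,975.00 + $41,895.00 + $15,862.50 = $116,732.50

$116,732.50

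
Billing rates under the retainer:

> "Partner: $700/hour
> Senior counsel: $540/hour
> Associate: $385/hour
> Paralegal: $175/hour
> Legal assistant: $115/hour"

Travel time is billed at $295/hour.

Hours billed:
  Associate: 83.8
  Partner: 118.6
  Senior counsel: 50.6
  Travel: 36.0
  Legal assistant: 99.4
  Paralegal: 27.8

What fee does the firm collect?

Partner: 118.6 × $700 = $83,020.00
Senior counsel: 50.6 × $540 = $27,324.00
Associate: 83.8 × $385 = $32,263.00
Paralegal: 27.8 × $175 = $4,865.00
Legal assistant: 99.4 × $115 = $11,431.00
Subtotal: $83,020.00 + $27,324.00 + $32,263.00 + $4,865.00 + $11,431.00 = $158,903.00
Travel: 36.0 × $295 = $10,620.00
Total: $158,903.00 + $10,620.00 = $169,523.00

$169,523.00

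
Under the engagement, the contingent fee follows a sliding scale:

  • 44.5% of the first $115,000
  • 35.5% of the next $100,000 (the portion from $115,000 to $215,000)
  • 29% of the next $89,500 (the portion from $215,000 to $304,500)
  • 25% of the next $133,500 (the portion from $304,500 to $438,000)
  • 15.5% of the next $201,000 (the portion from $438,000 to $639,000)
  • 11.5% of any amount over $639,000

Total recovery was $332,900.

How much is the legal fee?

First $115,000 at 44.5% = $51,175.00
Next $100,000 at 35.5% = $35,500.00
Next $89,500 at 29% = $25,955.00
Remaining $28,400 at 25% = $7,100.00
Fee: $51,175.00 + $35,500.00 + $25,955.00 + $7,100.00 = $119,730.00

$119,730.00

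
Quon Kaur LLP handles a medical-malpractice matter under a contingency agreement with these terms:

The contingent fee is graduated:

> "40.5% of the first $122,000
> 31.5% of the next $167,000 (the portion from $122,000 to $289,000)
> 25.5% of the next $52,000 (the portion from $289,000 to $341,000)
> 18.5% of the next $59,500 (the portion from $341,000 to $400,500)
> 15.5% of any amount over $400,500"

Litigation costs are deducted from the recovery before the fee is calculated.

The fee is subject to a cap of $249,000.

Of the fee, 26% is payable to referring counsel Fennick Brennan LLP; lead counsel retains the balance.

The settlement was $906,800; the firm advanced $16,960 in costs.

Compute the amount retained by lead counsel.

$149,576.35

Fee base (net of costs): $906,800 − $16,960 = $889,840
First $122,000 at 40.5% = $49,410.00
Next $167,000 at 31.5% = $52,605.00
Next $52,000 at 25.5% = $13,260.00
Next $59,500 at 18.5% = $11,007.50
Remaining $489,340 at 15.5% = $75,847.70
Fee: $49,410.00 + $52,605.00 + $13,260.00 + $11,007.50 + $75,847.70 = $202,130.20
$202,130.20 is under the $249,000 cap.
Referral share: 26% of $202,130.20 = $52,553.85; lead counsel retains $202,130.20 − $52,553.85 = $149,576.35.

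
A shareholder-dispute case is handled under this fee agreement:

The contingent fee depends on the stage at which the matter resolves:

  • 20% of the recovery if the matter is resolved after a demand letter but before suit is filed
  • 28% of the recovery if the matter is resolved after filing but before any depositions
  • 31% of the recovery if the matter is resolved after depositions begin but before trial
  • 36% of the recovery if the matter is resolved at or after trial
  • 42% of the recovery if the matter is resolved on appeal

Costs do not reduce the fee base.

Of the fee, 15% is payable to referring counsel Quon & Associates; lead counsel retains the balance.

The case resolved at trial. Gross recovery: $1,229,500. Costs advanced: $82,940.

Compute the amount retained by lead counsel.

Fee base is the gross recovery, $1,229,500; costs are reimbursed separately.
The matter resolved at trial, so the 36% rate applies.
$1,229,500 × 36% = $442,620.00
Referral share: 15% of $442,620.00 = $66,393.00; lead counsel retains $442,620.00 − $66,393.00 = $376,227.00.

$376,227.00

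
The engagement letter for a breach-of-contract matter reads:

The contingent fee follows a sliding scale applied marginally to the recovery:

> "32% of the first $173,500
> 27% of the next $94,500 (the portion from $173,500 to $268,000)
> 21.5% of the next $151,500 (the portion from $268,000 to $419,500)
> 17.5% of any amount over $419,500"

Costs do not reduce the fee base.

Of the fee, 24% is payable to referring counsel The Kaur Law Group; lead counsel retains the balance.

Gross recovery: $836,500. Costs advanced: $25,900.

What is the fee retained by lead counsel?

$141,802.70

Fee base is the gross recovery, $836,500; costs are reimbursed separately.
First $173,500 at 32% = $55,520.00
Next $94,500 at 27% = $25,515.00
Next $151,500 at 21.5% = $32,572.50
Remaining $417,000 at 17.5% = $72,975.00
Fee: $55,520.00 + $25,515.00 + $32,572.50 + $72,975.00 = $186,582.50
Referral share: 24% of $186,582.50 = $44,779.80; lead counsel retains $186,582.50 − $44,779.80 = $141,802.70.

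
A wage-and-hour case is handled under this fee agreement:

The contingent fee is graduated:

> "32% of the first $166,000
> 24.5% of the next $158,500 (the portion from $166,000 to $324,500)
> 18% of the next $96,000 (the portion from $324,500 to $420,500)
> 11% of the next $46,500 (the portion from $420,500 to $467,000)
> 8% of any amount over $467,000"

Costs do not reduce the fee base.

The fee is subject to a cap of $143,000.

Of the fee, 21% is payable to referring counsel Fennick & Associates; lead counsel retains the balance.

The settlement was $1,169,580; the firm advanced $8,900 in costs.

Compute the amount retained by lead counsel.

$112,970.00

Fee base is the gross recovery, $1,169,580; costs are reimbursed separately.
First $166,000 at 32% = $53,120.00
Next $158,500 at 24.5% = $38,832.50
Next $96,000 at 18% = $17,280.00
Next $46,500 at 11% = $5,115.00
Remaining $702,580 at 8% = $56,206.40
Fee: $53,120.00 + $38,832.50 + $17,280.00 + $5,115.00 + $56,206.40 = $170,553.90
$170,553.90 exceeds the $143,000 cap, so the fee is capped at $143,000.00.
Referral share: 21% of $143,000.00 = $30,030.00; lead counsel retains $143,000.00 − $30,030.00 = $112,970.00.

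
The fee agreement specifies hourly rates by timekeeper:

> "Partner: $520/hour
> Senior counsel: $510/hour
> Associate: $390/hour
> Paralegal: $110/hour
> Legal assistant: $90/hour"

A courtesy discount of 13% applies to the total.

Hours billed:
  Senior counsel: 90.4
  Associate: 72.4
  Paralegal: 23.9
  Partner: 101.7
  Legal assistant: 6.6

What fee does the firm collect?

$113,488.89

Partner: 101.7 × $520 = $52,884.00
Senior counsel: 90.4 × $510 = $46,104.00
Associate: 72.4 × $390 = $28,236.00
Paralegal: 23.9 × $110 = $2,629.00
Legal assistant: 6.6 × $90 = $594.00
Subtotal: $130,447.00
Less 13% discount: −$16,958.11
Total: $130,447.00 − $16,958.11 = $113,488.89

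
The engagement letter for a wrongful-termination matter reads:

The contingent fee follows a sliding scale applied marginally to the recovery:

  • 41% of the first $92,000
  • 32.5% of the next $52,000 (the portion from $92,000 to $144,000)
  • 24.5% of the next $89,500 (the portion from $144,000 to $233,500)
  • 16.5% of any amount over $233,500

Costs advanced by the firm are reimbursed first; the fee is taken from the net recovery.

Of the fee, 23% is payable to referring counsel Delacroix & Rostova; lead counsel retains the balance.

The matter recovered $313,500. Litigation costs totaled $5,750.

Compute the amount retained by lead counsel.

Fee base (net of costs): $313,500 − $5,750 = $307,750
First $92,000 at 41% = $37,720.00
Next $52,000 at 32.5% = $16,900.00
Next $89,500 at 24.5% = $21,927.50
Remaining $74,250 at 16.5% = $12,251.25
Fee: $37,720.00 + $16,900.00 + $21,927.50 + $12,251.25 = $88,798.75
Referral share: 23% of $88,798.75 = $20,423.71; lead counsel retains $88,798.75 − $20,423.71 = $68,375.04.

$68,375.04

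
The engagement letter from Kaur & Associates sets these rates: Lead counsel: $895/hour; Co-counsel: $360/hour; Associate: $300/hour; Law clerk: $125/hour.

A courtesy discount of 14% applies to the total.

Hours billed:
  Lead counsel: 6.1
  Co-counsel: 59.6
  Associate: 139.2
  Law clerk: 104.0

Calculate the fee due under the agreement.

$70,240.93

Lead counsel: 6.1 × $895 = $5,459.50
Co-counsel: 59.6 × $360 = $21,456.00
Associate: 139.2 × $300 = $41,760.00
Law clerk: 104.0 × $125 = $13,000.00
Subtotal: $81,675.50
Less 14% discount: −$11,434.57
Total: $81,675.50 − $11,434.57 = $70,240.93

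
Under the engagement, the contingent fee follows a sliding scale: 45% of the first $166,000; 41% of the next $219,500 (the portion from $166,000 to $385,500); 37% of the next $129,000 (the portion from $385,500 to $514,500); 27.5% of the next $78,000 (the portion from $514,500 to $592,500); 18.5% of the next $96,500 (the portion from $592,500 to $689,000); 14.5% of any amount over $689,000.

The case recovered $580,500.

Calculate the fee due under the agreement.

$230,575.00

First $166,000 at 45% = $74,700.00
Next $219,500 at 41% = $89,995.00
Next $129,000 at 37% = $47,730.00
Remaining $66,000 at 27.5% = $18,150.00
Fee: $74,700.00 + $89,995.00 + $47,730.00 + $18,150.00 = $230,575.00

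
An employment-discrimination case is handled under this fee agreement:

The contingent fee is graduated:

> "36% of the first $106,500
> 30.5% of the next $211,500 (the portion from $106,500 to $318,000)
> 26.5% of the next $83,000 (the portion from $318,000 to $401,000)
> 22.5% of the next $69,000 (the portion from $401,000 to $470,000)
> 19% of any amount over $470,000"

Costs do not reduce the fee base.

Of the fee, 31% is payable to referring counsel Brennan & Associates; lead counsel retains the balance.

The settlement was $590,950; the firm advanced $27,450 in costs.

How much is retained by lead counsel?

$112,710.12

Fee base is the gross recovery, $590,950; costs are reimbursed separately.
First $106,500 at 36% = $38,340.00
Next $211,500 at 30.5% = $64,507.50
Next $83,000 at 26.5% = $21,995.00
Next $69,000 at 22.5% = $15,525.00
Remaining $120,950 at 19% = $22,980.50
Fee: $38,340.00 + $64,507.50 + $21,995.00 + $15,525.00 + $22,980.50 = $163,348.00
Referral share: 31% of $163,348.00 = $50,637.88; lead counsel retains $163,348.00 − $50,637.88 = $112,710.12.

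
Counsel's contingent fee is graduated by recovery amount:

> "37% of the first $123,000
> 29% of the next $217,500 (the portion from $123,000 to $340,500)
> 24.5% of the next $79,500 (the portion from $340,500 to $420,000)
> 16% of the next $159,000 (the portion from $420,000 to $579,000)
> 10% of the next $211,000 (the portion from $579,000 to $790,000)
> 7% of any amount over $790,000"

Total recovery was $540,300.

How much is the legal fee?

First $123,000 at 37% = $45,510.00
Next $217,500 at 29% = $63,075.00
Next $79,500 at 24.5% = $19,477.50
Remaining $120,300 at 16% = $19,248.00
Fee: $45,510.00 + $63,075.00 + $19,477.50 + $19,248.00 = $147,310.50

$147,310.50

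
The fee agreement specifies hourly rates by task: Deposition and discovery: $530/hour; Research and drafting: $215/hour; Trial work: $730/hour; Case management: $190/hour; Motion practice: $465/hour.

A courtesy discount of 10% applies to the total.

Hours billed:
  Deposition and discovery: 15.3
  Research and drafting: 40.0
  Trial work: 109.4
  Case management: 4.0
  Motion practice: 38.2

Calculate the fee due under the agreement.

$103,584.60

Deposition and discovery: 15.3 × $530 = $8,109.00
Research and drafting: 40.0 × $215 = $8,600.00
Trial work: 109.4 × $730 = $79,862.00
Case management: 4.0 × $190 = $760.00
Motion practice: 38.2 × $465 = $17,763.00
Subtotal: $115,094.00
Less 10% discount: −$11,509.40
Total: $115,094.00 − $11,509.40 = $103,584.60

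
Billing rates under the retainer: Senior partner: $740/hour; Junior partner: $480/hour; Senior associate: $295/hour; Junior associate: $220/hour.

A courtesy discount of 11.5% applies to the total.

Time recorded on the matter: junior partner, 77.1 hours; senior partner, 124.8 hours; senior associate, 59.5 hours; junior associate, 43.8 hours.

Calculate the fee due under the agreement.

Senior partner: 124.8 × $740 = $92,352.00
Junior partner: 77.1 × $480 = $37,008.00
Senior associate: 59.5 × $295 = $17,552.50
Junior associate: 43.8 × $220 = $9,636.00
Subtotal: $156,548.50
Less 11.5% discount: −$18,003.08
Total: $156,548.50 − $18,003.08 = $138,545.42

$138,545.42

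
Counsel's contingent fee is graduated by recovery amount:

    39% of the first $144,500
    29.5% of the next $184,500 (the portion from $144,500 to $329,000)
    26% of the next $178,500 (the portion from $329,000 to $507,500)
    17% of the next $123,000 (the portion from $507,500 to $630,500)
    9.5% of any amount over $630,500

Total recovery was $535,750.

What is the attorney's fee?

$161,995.00

First $144,500 at 39% = $56,355.00
Next $184,500 at 29.5% = $54,427.50
Next $178,500 at 26% = $46,410.00
Remaining $28,250 at 17% = $4,802.50
Fee: $56,355.00 + $54,427.50 + $46,410.00 + $4,802.50 = $161,995.00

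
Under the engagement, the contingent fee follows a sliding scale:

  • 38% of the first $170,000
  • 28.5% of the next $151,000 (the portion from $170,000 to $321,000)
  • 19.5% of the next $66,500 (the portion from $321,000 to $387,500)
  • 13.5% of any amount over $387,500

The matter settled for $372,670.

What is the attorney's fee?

First $170,000 at 38% = $64,600.00
Next $151,000 at 28.5% = $43,035.00
Remaining $51,670 at 19.5% = $10,075.65
Fee: $64,600.00 + $43,035.00 + $10,075.65 = $117,710.65

$117,710.65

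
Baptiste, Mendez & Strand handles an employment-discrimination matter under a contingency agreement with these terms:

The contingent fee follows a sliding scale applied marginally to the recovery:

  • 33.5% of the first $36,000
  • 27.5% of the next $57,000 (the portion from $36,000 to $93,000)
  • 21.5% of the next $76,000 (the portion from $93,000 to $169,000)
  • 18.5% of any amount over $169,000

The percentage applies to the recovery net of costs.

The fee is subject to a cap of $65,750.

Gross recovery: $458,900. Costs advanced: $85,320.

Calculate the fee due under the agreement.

$65,750.00

Fee base (net of costs): $458,900 − $85,320 = $373,580
First $36,000 at 33.5% = $12,060.00
Next $57,000 at 27.5% = $15,675.00
Next $76,000 at 21.5% = $16,340.00
Remaining $204,580 at 18.5% = $37,847.30
Fee: $12,060.00 + $15,675.00 + $16,340.00 + $37,847.30 = $81,922.30
$81,922.30 exceeds the $65,750 cap, so the fee is capped at $65,750.00.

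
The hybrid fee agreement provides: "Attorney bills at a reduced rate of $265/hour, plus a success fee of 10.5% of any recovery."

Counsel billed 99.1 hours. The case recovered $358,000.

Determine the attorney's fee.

$63,851.50

Hourly: 99.1 × $265 = $26,261.50
Success fee: 10.5% of $358,000 = $37,590.00
Total: $26,261.50 + $37,590.00 = $63,851.50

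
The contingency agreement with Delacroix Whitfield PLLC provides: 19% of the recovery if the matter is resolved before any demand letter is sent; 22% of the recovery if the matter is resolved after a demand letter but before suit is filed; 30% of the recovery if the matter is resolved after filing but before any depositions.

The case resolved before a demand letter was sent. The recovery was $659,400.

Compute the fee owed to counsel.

$125,286.00

The matter resolved before a demand letter was sent, so the 19% rate applies.
$659,400 × 19% = $125,286.00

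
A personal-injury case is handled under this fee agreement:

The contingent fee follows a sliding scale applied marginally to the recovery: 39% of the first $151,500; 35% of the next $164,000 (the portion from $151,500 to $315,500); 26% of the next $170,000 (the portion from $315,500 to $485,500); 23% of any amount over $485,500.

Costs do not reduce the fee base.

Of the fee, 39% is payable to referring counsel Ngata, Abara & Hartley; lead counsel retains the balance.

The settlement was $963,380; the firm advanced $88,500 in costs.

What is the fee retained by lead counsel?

$165,064.41

Fee base is the gross recovery, $963,380; costs are reimbursed separately.
First $151,500 at 39% = $59,085.00
Next $164,000 at 35% = $57,400.00
Next $170,000 at 26% = $44,200.00
Remaining $477,880 at 23% = $109,912.40
Fee: $59,085.00 + $57,400.00 + $44,200.00 + $109,912.40 = $270,597.40
Referral share: 39% of $270,597.40 = $105,532.99; lead counsel retains $270,597.40 − $105,532.99 = $165,064.41.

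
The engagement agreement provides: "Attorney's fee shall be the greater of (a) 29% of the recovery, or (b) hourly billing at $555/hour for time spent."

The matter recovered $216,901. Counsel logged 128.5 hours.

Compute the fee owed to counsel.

(a) 29% of $216,901 = $62,901.29
(b) 128.5 × $555 = $71,317.50
The greater is (b): $71,317.50.

$71,317.50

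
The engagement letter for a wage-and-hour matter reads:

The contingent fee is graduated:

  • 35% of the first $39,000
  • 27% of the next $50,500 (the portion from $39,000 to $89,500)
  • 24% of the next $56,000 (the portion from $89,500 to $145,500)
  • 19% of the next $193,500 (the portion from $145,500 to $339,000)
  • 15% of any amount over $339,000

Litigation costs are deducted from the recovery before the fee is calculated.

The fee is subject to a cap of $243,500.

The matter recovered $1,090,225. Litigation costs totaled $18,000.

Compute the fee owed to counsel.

$187,473.75

Fee base (net of costs): $1,090,225 − $18,000 = $1,072,225
First $39,000 at 35% = $13,650.00
Next $50,500 at 27% = $13,635.00
Next $56,000 at 24% = $13,440.00
Next $193,500 at 19% = $36,765.00
Remaining $733,225 at 15% = $109,983.75
Fee: $13,650.00 + $13,635.00 + $13,440.00 + $36,765.00 + $109,983.75 = $187,473.75
$187,473.75 is under the $243,500 cap.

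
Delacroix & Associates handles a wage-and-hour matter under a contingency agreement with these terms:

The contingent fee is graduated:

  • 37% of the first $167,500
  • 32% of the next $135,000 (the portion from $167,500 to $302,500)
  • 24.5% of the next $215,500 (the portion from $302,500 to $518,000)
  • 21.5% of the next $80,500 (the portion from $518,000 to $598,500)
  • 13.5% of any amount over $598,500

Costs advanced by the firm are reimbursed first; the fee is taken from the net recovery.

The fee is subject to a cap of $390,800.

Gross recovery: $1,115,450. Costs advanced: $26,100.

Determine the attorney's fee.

$241,544.75

Fee base (net of costs): $1,115,450 − $26,100 = $1,089,350
First $167,500 at 37% = $61,975.00
Next $135,000 at 32% = $43,200.00
Next $215,500 at 24.5% = $52,797.50
Next $80,500 at 21.5% = $17,307.50
Remaining $490,850 at 13.5% = $66,264.75
Fee: $61,975.00 + $43,200.00 + $52,797.50 + $17,307.50 + $66,264.75 = $241,544.75
$241,544.75 is under the $390,800 cap.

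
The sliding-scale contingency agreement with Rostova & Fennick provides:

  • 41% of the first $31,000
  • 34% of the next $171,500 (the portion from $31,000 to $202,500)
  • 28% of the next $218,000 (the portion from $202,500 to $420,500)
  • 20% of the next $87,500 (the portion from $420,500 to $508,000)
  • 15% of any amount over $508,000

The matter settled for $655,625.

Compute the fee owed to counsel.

$171,703.75

First $31,000 at 41% = $12,710.00
Next $171,500 at 34% = $58,310.00
Next $218,000 at 28% = $61,040.00
Next $87,500 at 20% = $17,500.00
Remaining $147,625 at 15% = $22,143.75
Fee: $12,710.00 + $58,310.00 + $61,040.00 + $17,500.00 + $22,143.75 = $171,703.75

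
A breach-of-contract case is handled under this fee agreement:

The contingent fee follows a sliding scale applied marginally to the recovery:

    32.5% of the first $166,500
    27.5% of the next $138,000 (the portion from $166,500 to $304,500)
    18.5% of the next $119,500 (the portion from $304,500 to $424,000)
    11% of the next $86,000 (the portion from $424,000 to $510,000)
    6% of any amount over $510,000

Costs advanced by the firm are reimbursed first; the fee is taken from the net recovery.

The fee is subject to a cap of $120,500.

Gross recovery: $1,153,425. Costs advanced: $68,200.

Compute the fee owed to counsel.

$120,500.00

Fee base (net of costs): $1,153,425 − $68,200 = $1,085,225
First $166,500 at 32.5% = $54,112.50
Next $138,000 at 27.5% = $37,950.00
Next $119,500 at 18.5% = $22,107.50
Next $86,000 at 11% = $9,460.00
Remaining $575,225 at 6% = $34,513.50
Fee: $54,112.50 + $37,950.00 + $22,107.50 + $9,460.00 + $34,513.50 = $158,143.50
$158,143.50 exceeds the $120,500 cap, so the fee is capped at $120,500.00.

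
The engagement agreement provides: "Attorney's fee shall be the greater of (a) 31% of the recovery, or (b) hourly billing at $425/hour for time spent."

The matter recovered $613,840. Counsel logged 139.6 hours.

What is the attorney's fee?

(a) 31% of $613,840 = $190,290.40
(b) 139.6 × $425 = $59,330.00
The greater is (a): $190,290.40.

$190,290.40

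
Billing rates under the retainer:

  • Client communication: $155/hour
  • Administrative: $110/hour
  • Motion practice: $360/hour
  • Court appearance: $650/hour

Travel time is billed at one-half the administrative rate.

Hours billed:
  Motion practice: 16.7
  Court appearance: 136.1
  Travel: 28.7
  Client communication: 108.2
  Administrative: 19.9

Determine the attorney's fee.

$115,015.50

Client communication: 108.2 × $155 = $16,771.00
Administrative: 19.9 × $110 = $2,189.00
Motion practice: 16.7 × $360 = $6,012.00
Court appearance: 136.1 × $650 = $88,465.00
Subtotal: $16,771.00 + $2,189.00 + $6,012.00 + $88,465.00 = $113,437.00
Travel: 28.7 × ($110 ÷ 2) = 28.7 × $55.00 = $1,578.50
Total: $113,437.00 + $1,578.50 = $115,015.50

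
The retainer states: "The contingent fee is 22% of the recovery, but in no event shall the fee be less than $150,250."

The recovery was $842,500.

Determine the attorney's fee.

$185,350.00

22% of $842,500 = $185,350.00
That exceeds the $150,250 minimum.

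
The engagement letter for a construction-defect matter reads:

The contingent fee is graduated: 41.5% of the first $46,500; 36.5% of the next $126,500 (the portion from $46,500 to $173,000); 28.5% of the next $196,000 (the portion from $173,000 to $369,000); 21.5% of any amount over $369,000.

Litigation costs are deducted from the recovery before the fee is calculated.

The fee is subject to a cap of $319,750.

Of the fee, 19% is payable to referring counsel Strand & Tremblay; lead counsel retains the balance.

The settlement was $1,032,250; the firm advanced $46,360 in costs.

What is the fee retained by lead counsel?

$205,708.69

Fee base (net of costs): $1,032,250 − $46,360 = $985,890
First $46,500 at 41.5% = $19,297.50
Next $126,500 at 36.5% = $46,172.50
Next $196,000 at 28.5% = $55,860.00
Remaining $616,890 at 21.5% = $132,631.35
Fee: $19,297.50 + $46,172.50 + $55,860.00 + $132,631.35 = $253,961.35
$253,961.35 is under the $319,750 cap.
Referral share: 19% of $253,961.35 = $48,252.66; lead counsel retains $253,961.35 − $48,252.66 = $205,708.69.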